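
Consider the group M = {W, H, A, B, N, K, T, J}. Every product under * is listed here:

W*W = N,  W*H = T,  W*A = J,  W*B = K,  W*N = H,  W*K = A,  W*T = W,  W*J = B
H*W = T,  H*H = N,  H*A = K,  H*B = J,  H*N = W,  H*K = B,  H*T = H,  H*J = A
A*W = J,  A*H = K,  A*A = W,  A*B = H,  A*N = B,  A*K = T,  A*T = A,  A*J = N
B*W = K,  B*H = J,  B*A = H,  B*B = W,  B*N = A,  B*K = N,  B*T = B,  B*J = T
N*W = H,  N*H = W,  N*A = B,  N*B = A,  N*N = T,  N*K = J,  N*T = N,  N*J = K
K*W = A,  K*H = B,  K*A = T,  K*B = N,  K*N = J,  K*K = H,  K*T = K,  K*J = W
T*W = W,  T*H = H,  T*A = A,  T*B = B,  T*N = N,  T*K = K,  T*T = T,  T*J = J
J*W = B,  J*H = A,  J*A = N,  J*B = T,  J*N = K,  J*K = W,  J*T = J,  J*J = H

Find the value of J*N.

Read row J, column N: J*N = K.

K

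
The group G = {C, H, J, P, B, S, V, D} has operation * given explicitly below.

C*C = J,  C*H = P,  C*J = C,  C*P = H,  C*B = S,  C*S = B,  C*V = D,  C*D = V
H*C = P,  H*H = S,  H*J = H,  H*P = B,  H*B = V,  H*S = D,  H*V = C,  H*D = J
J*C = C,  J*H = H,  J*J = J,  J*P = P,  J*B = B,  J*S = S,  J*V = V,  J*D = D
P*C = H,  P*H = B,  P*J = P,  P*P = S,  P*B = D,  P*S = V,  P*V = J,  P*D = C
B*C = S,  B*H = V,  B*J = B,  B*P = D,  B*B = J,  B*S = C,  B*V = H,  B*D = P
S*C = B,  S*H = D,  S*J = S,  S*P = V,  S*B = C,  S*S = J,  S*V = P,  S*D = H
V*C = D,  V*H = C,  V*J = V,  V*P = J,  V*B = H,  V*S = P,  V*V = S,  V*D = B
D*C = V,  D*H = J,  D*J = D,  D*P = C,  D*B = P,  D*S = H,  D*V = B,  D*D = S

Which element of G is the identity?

The identity e satisfies e * x = x for all x, so its row in the table reproduces the column headers.
Row J reads: C, H, J, P, B, S, V, D — exactly the header order. So J is the identity.

J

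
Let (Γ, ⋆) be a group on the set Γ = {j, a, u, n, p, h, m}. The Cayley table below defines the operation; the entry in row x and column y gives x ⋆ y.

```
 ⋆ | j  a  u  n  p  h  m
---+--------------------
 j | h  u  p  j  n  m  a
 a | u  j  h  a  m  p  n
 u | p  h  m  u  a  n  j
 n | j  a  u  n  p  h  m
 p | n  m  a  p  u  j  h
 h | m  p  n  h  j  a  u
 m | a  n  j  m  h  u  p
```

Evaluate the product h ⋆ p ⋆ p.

h ⋆ p = j
j ⋆ p = n
(Structurally, Γ here is isomorphic to the cyclic group Z_7.)

n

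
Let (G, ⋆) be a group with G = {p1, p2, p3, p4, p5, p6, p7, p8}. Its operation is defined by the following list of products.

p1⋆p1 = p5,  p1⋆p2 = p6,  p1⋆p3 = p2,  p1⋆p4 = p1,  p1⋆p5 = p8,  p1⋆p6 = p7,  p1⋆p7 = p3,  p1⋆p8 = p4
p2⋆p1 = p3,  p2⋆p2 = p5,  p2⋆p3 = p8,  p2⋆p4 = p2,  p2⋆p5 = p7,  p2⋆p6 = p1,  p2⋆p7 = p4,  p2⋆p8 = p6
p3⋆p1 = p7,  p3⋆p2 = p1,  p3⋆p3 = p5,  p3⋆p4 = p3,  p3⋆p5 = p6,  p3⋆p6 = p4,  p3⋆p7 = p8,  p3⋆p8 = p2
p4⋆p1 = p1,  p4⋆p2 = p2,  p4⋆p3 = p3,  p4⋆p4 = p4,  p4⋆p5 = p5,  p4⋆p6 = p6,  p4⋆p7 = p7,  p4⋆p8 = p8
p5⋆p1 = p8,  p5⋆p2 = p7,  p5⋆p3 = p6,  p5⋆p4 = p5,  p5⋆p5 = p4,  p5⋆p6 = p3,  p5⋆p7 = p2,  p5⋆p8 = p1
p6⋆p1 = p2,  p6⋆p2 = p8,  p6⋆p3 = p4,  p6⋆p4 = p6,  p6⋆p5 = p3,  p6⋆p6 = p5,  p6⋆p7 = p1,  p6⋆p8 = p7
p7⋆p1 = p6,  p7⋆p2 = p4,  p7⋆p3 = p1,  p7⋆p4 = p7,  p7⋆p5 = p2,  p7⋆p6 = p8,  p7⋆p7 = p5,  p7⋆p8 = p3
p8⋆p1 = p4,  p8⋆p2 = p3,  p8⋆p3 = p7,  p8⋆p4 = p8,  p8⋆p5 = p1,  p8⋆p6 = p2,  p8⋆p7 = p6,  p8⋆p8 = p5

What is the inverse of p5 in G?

p5

First locate the identity: row p4 matches the header, so p4 is the identity.
Scan row p5 for p4: p5 ⋆ p5 = p4. Hence p5^(-1) = p5.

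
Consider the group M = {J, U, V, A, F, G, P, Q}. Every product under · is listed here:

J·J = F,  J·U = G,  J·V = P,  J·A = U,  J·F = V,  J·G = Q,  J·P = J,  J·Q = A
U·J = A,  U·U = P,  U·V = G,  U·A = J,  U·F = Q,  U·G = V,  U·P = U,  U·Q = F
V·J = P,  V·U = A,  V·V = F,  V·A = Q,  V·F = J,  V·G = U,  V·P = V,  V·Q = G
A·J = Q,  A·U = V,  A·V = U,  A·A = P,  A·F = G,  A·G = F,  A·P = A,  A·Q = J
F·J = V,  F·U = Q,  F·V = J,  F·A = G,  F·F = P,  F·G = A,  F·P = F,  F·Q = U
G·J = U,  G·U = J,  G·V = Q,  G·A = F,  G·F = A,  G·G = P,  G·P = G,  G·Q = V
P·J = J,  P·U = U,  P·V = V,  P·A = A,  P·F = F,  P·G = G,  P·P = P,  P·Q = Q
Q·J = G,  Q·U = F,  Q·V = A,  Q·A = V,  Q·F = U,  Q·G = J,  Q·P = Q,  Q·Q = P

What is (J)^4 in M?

J^1 = J
J^2 = J·J = F
J^3 = F·J = V
J^4 = V·J = P
(Structurally, M here is isomorphic to the dihedral group D_4.)

P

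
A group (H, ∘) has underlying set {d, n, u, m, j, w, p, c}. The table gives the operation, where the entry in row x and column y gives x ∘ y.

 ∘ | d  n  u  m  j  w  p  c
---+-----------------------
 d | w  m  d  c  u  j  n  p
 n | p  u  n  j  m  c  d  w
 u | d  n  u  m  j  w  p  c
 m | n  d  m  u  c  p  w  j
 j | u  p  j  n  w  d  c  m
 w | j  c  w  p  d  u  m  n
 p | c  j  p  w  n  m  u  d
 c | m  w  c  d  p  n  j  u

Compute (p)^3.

p^1 = p
p^2 = p ∘ p = u
p^3 = u ∘ p = p
(Structurally, H here is isomorphic to the dihedral group D_4.)

p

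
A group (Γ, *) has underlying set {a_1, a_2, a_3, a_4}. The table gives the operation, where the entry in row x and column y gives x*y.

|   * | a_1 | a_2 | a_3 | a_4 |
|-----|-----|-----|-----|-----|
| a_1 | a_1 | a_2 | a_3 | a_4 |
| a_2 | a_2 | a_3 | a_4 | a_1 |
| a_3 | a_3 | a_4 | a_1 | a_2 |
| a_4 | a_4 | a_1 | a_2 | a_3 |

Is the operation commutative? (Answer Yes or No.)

Yes

Check whether the table is symmetric across its main diagonal.
Every entry (row x, col y) equals the entry (row y, col x), so Γ is abelian.
(In fact Γ ≅ the cyclic group Z_4.)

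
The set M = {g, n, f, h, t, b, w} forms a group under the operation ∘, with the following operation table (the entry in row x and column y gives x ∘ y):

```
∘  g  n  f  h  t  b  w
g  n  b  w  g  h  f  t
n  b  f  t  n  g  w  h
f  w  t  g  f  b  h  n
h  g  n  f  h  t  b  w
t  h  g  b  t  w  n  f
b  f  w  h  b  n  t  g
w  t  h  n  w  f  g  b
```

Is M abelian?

Yes

Check whether the table is symmetric across its main diagonal.
Every entry (row x, col y) equals the entry (row y, col x), so M is abelian.
(In fact M ≅ the cyclic group Z_7.)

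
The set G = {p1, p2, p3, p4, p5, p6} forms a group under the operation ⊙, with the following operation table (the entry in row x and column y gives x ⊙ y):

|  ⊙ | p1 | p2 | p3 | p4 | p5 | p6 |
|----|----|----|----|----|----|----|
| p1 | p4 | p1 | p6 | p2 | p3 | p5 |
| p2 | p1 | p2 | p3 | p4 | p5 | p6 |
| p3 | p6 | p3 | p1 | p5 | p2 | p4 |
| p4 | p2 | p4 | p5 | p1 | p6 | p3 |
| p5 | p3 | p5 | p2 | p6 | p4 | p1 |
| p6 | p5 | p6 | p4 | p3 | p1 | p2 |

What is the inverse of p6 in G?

p6

First locate the identity: row p2 matches the header, so p2 is the identity.
Scan row p6 for p2: p6 ⊙ p6 = p2. Hence p6^(-1) = p6.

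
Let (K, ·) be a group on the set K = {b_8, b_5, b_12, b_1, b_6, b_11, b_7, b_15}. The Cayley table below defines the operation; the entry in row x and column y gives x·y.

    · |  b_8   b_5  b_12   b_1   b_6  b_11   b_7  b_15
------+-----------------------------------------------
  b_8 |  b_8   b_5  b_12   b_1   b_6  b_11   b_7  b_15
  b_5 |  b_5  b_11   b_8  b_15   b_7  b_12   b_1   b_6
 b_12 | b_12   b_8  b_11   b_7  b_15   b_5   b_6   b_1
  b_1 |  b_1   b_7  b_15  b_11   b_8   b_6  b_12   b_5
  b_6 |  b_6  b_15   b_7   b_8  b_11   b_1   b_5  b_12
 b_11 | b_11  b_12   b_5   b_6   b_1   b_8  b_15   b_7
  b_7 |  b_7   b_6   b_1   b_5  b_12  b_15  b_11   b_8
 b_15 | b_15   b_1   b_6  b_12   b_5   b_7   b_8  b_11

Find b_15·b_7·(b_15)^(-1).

The identity is b_8. In row b_15, the entry b_8 sits in column b_7, so b_15^(-1) = b_7.
b_15·b_7 = b_8
b_8·b_7 = b_7

b_7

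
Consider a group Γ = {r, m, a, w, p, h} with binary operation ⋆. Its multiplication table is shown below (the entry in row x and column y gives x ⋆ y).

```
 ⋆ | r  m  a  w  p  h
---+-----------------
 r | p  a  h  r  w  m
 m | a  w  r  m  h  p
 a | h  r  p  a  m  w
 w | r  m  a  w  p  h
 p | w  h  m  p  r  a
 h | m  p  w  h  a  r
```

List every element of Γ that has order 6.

Identity is w. Compute the order of each non-identity element by repeated multiplication:
  r: r → p → w  (order 3)
  m: m → w  (order 2)
  a: a → p → m → r → h → w  (order 6)
  p: p → r → w  (order 3)
  h: h → r → m → p → a → w  (order 6)
Elements of order 6: {a, h}.

{a, h}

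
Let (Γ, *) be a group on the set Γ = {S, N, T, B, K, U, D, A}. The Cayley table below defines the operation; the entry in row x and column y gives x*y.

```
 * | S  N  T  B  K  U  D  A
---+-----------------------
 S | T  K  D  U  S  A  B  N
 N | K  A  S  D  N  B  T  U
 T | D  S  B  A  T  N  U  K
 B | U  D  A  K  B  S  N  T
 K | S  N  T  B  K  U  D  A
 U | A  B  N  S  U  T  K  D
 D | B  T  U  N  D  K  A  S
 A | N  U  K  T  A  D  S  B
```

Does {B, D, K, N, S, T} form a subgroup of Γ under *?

No

S*B = U, which is not in {B, D, K, N, S, T}.
The subset is not closed under *, so it is not a subgroup.
(Structurally, Γ here is isomorphic to the cyclic group Z_8.)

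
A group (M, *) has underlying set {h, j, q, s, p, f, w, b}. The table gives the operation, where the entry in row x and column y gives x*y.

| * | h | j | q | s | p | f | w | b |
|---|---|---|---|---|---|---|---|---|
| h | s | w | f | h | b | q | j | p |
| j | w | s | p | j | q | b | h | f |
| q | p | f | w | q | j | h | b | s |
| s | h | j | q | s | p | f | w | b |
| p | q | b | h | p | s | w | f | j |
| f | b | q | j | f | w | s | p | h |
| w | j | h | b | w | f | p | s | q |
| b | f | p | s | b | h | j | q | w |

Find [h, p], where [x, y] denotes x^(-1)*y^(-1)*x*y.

Identity is s; from the table h^(-1) = h and p^(-1) = p.
h*p = b
b*h = f
f*p = w

w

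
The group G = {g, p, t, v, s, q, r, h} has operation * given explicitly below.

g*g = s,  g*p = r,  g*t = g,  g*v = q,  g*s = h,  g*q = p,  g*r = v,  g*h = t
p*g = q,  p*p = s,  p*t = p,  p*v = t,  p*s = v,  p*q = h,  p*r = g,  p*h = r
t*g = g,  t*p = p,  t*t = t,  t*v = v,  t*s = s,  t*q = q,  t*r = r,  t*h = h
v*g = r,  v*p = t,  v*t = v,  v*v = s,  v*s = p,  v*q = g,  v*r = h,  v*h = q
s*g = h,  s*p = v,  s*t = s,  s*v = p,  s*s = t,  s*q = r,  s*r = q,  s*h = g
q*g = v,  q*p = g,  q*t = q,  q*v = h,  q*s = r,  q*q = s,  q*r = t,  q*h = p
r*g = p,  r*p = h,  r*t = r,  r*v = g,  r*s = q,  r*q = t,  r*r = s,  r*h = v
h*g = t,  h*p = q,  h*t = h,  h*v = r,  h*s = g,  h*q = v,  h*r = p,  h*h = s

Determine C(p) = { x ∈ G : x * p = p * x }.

{p, s, t, v}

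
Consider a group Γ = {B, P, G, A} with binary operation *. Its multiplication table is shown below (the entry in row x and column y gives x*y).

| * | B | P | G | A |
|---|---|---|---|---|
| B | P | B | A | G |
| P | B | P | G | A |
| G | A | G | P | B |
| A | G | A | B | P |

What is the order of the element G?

The identity element is P (its row matches the header).
G^1 = G
G^2 = G*G = P
The first power of G equal to the identity is G^2, so ord(G) = 2.

2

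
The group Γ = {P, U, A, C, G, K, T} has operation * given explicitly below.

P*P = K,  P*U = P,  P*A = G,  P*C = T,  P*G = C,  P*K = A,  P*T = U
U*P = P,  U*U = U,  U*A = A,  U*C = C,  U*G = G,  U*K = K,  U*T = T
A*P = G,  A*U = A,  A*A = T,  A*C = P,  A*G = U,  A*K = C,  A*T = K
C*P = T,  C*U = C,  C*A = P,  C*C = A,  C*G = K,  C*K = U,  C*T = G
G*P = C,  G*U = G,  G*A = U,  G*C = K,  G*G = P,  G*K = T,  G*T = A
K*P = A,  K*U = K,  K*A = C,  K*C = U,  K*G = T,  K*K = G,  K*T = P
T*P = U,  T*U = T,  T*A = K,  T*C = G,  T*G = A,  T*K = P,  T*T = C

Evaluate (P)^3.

A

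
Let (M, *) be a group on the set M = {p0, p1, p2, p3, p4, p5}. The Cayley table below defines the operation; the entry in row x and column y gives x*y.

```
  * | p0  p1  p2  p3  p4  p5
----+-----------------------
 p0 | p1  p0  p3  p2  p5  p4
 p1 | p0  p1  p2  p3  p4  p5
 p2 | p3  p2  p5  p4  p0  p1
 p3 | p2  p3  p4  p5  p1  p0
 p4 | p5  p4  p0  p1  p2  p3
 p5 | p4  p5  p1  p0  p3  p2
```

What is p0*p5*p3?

p1

p0*p5 = p4
p4*p3 = p1
(Structurally, M here is isomorphic to the cyclic group Z_6.)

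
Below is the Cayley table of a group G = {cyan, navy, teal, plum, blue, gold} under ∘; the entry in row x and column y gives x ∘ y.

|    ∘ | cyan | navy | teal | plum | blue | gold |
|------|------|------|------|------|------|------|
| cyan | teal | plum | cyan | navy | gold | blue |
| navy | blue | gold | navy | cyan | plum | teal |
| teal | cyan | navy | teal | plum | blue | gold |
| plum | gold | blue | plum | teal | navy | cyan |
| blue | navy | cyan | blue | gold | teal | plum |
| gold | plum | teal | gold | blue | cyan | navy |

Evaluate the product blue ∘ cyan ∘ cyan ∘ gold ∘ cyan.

gold

blue ∘ cyan = navy
navy ∘ cyan = blue
blue ∘ gold = plum
plum ∘ cyan = gold
(Structurally, G here is isomorphic to the symmetric group S_3.)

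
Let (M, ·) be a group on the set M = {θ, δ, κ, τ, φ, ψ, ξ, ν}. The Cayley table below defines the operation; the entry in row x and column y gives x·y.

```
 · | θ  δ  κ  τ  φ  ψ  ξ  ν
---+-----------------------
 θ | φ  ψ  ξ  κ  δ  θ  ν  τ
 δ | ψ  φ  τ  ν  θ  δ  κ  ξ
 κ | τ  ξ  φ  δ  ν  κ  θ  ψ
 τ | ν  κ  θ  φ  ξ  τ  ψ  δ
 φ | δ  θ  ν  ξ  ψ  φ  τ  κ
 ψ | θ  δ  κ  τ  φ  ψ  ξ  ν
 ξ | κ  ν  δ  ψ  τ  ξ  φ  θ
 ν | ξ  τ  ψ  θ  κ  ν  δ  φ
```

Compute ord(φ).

The identity element is ψ (its row matches the header).
φ^1 = φ
φ^2 = φ·φ = ψ
The first power of φ equal to the identity is φ^2, so ord(φ) = 2.

2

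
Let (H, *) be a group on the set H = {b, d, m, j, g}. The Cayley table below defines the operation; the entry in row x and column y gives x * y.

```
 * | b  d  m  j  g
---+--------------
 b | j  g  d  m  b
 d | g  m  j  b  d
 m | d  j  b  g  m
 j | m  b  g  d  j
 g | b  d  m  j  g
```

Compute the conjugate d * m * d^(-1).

The identity is g. In row d, the entry g sits in column b, so d^(-1) = b.
d * m = j
j * b = m
(Structurally, H here is isomorphic to the cyclic group Z_5.)

m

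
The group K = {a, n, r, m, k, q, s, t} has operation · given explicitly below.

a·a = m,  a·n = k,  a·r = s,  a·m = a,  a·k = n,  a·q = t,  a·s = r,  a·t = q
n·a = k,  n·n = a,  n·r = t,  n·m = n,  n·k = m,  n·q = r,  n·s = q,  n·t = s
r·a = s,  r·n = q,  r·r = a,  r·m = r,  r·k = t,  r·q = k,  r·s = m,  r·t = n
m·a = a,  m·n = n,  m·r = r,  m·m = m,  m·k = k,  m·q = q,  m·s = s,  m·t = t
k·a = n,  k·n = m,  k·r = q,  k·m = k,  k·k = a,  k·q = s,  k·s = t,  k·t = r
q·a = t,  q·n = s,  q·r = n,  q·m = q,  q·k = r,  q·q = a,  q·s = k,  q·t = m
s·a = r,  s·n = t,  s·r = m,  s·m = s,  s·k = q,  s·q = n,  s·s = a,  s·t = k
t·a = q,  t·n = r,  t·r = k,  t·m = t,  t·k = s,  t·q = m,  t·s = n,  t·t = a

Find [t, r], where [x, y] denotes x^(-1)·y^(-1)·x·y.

a

Identity is m; from the table t^(-1) = q and r^(-1) = s.
q·s = k
k·t = r
r·r = a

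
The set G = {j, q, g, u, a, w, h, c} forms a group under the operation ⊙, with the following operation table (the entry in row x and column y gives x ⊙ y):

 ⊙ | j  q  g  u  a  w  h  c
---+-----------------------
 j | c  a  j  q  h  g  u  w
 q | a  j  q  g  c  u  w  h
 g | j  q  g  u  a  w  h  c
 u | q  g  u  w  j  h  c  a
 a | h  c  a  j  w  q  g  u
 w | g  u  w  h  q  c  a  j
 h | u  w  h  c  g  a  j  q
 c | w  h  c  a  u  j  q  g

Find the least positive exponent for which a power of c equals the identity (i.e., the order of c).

The identity element is g (its row matches the header).
c^1 = c
c^2 = c ⊙ c = g
The first power of c equal to the identity is c^2, so ord(c) = 2.

2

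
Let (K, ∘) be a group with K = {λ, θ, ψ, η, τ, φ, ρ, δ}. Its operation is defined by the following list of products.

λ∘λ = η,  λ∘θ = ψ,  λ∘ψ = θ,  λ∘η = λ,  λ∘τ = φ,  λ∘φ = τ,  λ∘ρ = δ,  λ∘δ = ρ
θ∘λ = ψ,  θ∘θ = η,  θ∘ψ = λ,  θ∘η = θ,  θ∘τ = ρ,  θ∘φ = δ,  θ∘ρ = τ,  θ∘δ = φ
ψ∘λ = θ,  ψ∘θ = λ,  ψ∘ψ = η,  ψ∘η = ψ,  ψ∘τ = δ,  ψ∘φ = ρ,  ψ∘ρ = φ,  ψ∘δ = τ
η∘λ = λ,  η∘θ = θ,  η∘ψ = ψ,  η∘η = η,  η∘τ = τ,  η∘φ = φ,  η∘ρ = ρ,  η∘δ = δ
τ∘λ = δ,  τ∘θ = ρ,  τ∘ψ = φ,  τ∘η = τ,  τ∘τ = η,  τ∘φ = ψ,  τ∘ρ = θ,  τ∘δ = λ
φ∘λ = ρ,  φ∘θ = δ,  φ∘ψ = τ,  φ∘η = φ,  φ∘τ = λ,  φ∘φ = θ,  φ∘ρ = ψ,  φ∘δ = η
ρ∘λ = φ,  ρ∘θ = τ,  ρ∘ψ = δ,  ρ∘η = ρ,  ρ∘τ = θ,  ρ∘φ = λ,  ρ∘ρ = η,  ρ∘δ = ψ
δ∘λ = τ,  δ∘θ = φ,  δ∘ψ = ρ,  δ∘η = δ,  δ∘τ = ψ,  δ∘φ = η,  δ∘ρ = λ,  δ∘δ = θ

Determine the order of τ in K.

2

The identity element is η (its row matches the header).
τ^1 = τ
τ^2 = τ ∘ τ = η
The first power of τ equal to the identity is τ^2, so ord(τ) = 2.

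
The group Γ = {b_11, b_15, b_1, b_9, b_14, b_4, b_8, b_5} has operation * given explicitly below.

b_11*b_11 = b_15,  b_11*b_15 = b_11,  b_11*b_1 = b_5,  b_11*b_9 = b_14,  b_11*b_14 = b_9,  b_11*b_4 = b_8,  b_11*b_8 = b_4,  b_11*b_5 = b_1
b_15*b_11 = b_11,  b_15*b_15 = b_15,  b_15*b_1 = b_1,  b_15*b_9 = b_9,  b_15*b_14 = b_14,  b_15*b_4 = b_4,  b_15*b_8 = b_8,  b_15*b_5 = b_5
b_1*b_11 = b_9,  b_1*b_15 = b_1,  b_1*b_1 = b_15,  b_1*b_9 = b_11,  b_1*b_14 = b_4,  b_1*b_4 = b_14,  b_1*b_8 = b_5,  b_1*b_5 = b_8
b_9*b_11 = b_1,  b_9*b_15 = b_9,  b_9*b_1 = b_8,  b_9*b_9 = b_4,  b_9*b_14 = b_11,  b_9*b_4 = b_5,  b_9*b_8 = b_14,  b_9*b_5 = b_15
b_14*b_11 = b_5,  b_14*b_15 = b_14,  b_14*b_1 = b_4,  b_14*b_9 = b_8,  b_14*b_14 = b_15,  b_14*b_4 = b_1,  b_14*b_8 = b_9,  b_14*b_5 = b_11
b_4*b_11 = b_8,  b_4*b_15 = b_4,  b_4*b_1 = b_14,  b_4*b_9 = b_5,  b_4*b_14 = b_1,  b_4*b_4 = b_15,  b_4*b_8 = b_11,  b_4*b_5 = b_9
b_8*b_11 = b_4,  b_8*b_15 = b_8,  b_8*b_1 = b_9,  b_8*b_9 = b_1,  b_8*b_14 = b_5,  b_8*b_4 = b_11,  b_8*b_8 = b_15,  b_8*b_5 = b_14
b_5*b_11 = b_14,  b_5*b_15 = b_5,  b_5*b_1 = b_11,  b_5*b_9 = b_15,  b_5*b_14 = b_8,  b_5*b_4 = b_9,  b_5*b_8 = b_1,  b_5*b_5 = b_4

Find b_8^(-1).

b_8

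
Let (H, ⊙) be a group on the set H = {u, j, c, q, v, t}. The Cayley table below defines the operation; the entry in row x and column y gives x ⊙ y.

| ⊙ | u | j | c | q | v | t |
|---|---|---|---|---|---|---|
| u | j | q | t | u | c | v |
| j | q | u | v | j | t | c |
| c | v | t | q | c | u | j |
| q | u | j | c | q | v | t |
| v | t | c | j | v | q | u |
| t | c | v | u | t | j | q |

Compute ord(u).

The identity element is q (its row matches the header).
u^1 = u
u^2 = u ⊙ u = j
u^3 = j ⊙ u = q
The first power of u equal to the identity is u^3, so ord(u) = 3.
(Structurally, H here is isomorphic to the symmetric group S_3.)

3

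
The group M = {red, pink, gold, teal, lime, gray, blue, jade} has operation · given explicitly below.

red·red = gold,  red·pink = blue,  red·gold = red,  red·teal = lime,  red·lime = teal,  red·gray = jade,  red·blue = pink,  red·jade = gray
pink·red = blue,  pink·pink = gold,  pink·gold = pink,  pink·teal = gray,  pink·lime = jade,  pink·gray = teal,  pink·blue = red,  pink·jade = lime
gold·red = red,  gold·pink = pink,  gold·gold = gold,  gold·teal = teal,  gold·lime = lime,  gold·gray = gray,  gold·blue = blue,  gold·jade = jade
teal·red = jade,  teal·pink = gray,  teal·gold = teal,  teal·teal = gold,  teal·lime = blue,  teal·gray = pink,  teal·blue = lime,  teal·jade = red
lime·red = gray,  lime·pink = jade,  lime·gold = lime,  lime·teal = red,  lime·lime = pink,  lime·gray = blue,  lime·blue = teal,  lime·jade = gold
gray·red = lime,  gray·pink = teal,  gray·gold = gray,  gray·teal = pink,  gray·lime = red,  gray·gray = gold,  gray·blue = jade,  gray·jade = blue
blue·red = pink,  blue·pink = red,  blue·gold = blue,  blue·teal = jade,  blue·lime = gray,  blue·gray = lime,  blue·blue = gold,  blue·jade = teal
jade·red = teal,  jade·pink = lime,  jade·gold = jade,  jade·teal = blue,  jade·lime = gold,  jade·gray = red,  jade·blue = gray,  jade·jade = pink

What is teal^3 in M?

teal^1 = teal
teal^2 = teal·teal = gold
teal^3 = gold·teal = teal

teal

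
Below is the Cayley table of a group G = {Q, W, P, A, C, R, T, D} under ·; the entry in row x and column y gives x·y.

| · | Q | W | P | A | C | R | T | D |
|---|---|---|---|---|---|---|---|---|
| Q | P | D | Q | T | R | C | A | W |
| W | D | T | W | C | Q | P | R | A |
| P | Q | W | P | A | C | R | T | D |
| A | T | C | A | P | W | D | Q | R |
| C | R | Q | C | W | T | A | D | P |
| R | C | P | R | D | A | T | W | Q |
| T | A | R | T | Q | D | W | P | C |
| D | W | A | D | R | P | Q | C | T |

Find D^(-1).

First locate the identity: row P matches the header, so P is the identity.
Scan row D for P: D·C = P. Hence D^(-1) = C.

C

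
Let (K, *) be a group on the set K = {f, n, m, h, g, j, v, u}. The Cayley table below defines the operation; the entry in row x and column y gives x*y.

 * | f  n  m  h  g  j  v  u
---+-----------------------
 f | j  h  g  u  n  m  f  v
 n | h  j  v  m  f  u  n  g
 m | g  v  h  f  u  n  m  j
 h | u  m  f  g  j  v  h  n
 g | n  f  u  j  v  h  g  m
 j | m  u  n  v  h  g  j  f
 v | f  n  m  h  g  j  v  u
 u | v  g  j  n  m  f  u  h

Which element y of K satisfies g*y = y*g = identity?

g

First locate the identity: row v matches the header, so v is the identity.
Scan row g for v: g*g = v. Hence g^(-1) = g.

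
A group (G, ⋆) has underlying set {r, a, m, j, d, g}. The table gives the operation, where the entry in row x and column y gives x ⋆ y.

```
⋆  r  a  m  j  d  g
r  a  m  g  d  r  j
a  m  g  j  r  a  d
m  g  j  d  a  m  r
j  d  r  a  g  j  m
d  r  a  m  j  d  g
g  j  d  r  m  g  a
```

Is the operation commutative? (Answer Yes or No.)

Check whether the table is symmetric across its main diagonal.
Every entry (row x, col y) equals the entry (row y, col x), so G is abelian.

Yes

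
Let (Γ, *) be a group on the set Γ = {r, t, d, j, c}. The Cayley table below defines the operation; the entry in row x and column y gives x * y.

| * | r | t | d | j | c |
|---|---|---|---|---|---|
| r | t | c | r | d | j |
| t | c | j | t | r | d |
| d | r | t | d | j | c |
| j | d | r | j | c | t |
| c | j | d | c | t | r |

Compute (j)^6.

j

j^1 = j
j^2 = j * j = c
j^3 = c * j = t
j^4 = t * j = r
j^5 = r * j = d
j^6 = d * j = j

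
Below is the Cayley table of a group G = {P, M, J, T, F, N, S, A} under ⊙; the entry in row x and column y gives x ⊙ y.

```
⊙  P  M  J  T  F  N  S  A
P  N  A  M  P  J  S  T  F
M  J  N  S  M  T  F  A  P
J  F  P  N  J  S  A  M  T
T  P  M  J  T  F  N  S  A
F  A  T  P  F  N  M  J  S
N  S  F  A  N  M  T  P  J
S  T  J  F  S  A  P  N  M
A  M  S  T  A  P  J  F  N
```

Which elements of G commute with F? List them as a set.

Compare row F with column F entry by entry.
M ⊙ F = T = F ⊙ M, so M commutes with F.
J ⊙ F = S but F ⊙ J = P, so J does not.
Collecting the elements that commute with F: C(F) = {F, M, N, T}.

{F, M, N, T}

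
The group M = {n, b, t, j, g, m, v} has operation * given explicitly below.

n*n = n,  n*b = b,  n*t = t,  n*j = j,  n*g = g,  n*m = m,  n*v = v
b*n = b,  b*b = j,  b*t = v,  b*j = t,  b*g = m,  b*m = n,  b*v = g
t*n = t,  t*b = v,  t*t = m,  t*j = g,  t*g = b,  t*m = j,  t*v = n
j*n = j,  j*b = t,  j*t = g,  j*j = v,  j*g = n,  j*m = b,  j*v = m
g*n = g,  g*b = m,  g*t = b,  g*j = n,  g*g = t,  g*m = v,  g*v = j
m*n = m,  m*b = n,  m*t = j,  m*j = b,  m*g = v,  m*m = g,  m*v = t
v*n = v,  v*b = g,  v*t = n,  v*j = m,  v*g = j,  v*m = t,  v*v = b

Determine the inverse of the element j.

First locate the identity: row n matches the header, so n is the identity.
Scan row j for n: j*g = n. Hence j^(-1) = g.

g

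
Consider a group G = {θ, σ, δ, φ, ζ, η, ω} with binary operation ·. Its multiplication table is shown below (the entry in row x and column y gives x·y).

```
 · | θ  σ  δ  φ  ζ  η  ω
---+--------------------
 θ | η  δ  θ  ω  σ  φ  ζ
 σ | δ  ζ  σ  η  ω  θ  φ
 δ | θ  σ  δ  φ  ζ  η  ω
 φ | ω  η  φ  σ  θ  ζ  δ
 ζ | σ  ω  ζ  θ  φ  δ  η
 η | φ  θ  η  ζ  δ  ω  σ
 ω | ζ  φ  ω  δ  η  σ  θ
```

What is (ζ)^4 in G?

σ

ζ^1 = ζ
ζ^2 = ζ·ζ = φ
ζ^3 = φ·ζ = θ
ζ^4 = θ·ζ = σ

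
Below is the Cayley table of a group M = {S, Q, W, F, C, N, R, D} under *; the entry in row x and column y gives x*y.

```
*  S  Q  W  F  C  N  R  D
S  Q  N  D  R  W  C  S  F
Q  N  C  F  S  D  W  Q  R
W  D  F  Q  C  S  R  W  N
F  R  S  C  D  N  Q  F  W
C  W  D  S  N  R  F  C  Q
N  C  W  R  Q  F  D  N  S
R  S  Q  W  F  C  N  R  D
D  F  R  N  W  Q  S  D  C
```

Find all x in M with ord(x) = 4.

Identity is R. Compute the order of each non-identity element by repeated multiplication:
  S: S → Q → N → C → W → D → F → R  (order 8)
  Q: Q → C → D → R  (order 4)
  W: W → Q → F → C → S → D → N → R  (order 8)
  F: F → D → W → C → N → Q → S → R  (order 8)
  C: C → R  (order 2)
  N: N → D → S → C → F → Q → W → R  (order 8)
  D: D → C → Q → R  (order 4)
Elements of order 4: {D, Q}.
(Structurally, M here is isomorphic to the cyclic group Z_8.)

{D, Q}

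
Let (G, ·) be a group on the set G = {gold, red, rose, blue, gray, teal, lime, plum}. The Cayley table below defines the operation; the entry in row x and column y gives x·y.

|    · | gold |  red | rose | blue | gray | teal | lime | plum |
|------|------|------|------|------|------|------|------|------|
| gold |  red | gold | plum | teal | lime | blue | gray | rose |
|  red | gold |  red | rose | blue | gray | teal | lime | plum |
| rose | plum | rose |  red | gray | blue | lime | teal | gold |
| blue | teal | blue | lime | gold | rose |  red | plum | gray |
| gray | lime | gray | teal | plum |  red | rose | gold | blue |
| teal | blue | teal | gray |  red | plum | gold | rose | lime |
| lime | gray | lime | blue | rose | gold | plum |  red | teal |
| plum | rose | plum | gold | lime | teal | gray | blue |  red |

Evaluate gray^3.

gray^1 = gray
gray^2 = gray·gray = red
gray^3 = red·gray = gray

gray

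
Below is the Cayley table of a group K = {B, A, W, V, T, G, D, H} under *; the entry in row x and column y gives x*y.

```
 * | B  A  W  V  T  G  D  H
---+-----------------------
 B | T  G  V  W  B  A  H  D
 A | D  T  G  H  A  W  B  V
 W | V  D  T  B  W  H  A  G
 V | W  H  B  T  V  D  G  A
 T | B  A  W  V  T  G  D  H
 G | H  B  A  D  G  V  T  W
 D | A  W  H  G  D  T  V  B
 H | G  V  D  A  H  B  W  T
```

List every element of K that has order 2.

{A, B, H, V, W}

Identity is T. Compute the order of each non-identity element by repeated multiplication:
  B: B → T  (order 2)
  A: A → T  (order 2)
  W: W → T  (order 2)
  V: V → T  (order 2)
  G: G → V → D → T  (order 4)
  D: D → V → G → T  (order 4)
  H: H → T  (order 2)
Elements of order 2: {A, B, H, V, W}.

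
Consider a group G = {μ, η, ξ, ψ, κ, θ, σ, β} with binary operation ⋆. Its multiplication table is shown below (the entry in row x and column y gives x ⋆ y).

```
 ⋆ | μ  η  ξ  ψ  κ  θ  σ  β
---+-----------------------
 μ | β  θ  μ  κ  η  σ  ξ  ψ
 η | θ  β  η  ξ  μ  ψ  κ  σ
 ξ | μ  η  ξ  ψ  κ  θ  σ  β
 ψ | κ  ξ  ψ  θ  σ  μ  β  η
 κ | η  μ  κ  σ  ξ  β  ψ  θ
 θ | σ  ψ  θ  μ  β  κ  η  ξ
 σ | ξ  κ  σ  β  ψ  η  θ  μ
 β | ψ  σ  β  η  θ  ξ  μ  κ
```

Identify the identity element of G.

The identity e satisfies e ⋆ x = x for all x, so its row in the table reproduces the column headers.
Row ξ reads: μ, η, ξ, ψ, κ, θ, σ, β — exactly the header order. So ξ is the identity.

ξ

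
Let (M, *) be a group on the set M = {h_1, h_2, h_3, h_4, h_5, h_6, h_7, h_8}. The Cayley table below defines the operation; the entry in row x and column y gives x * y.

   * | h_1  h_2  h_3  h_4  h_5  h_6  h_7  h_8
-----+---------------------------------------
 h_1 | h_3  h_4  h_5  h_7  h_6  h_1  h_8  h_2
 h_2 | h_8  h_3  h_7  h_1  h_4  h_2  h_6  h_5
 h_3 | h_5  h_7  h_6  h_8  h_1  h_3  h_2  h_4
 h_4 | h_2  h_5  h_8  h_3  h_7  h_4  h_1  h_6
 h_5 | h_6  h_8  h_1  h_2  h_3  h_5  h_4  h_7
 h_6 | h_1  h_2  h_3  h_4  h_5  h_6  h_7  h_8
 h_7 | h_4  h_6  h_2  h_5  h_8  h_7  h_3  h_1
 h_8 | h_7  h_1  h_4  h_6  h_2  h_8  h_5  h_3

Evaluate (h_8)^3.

h_8^1 = h_8
h_8^2 = h_8 * h_8 = h_3
h_8^3 = h_3 * h_8 = h_4

h_4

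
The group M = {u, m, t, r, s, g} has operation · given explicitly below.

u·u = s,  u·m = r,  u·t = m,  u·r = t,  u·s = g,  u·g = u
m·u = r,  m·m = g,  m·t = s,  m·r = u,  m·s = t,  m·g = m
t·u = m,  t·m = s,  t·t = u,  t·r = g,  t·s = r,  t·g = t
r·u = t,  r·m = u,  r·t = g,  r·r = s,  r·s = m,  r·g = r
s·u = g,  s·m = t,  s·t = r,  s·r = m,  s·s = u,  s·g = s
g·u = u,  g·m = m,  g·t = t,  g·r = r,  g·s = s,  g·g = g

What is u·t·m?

u·t = m
m·m = g

g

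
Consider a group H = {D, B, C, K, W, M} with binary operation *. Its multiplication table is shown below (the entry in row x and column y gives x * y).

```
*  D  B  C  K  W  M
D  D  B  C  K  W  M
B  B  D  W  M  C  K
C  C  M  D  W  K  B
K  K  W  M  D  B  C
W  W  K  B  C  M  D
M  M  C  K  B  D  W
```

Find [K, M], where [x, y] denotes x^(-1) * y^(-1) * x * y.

Identity is D; from the table K^(-1) = K and M^(-1) = W.
K * W = B
B * K = M
M * M = W

W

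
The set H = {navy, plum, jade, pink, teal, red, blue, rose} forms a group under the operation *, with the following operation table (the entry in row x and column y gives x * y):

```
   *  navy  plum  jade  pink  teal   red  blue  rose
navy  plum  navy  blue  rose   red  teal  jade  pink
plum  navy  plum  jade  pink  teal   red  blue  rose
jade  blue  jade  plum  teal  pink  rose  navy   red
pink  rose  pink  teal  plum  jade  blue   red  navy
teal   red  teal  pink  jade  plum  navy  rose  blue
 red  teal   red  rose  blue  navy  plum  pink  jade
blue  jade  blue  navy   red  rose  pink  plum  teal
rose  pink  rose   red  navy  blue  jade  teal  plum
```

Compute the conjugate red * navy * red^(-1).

The identity is plum. In row red, the entry plum sits in column red, so red^(-1) = red.
red * navy = teal
teal * red = navy

navy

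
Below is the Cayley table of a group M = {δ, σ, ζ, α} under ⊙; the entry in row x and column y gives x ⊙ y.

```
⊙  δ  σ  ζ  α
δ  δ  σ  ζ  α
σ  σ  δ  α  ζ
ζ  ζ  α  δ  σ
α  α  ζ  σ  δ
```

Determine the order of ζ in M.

2

The identity element is δ (its row matches the header).
ζ^1 = ζ
ζ^2 = ζ ⊙ ζ = δ
The first power of ζ equal to the identity is ζ^2, so ord(ζ) = 2.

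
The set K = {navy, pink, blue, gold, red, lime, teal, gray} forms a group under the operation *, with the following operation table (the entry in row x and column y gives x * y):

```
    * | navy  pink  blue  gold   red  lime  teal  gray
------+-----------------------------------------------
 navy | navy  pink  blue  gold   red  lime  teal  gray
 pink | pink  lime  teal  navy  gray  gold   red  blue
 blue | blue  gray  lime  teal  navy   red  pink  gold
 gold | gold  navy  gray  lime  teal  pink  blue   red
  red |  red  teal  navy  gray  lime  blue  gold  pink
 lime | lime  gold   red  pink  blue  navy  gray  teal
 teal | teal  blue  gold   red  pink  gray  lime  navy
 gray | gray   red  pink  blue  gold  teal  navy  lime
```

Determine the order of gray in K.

The identity element is navy (its row matches the header).
gray^1 = gray
gray^2 = gray * gray = lime
gray^3 = lime * gray = teal
gray^4 = teal * gray = navy
The first power of gray equal to the identity is gray^4, so ord(gray) = 4.

4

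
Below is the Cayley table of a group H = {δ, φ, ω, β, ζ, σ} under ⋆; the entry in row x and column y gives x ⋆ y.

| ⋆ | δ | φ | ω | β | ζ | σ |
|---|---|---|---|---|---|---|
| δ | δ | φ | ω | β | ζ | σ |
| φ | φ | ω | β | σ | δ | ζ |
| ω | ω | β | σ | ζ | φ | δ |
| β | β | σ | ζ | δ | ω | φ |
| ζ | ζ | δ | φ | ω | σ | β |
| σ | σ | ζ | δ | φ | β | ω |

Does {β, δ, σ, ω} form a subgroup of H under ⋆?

No

ω ⋆ β = ζ, which is not in {β, δ, σ, ω}.
The subset is not closed under ⋆, so it is not a subgroup.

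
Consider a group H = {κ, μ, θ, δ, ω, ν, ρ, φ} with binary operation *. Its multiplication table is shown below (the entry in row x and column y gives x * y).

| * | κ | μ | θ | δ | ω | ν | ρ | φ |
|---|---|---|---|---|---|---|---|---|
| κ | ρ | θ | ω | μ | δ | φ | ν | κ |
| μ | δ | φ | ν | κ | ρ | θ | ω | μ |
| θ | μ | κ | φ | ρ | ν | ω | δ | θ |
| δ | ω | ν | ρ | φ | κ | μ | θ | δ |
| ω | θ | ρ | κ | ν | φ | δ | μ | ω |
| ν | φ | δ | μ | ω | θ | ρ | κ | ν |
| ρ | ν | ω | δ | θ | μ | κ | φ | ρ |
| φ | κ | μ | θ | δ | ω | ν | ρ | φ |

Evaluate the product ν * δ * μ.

ν * δ = ω
ω * μ = ρ

ρ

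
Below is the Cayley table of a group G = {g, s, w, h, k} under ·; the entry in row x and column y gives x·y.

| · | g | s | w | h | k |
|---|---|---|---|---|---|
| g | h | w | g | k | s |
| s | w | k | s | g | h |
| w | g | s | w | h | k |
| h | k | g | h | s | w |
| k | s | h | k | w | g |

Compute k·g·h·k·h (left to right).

g

k·g = s
s·h = g
g·k = s
s·h = g
(Structurally, G here is isomorphic to the cyclic group Z_5.)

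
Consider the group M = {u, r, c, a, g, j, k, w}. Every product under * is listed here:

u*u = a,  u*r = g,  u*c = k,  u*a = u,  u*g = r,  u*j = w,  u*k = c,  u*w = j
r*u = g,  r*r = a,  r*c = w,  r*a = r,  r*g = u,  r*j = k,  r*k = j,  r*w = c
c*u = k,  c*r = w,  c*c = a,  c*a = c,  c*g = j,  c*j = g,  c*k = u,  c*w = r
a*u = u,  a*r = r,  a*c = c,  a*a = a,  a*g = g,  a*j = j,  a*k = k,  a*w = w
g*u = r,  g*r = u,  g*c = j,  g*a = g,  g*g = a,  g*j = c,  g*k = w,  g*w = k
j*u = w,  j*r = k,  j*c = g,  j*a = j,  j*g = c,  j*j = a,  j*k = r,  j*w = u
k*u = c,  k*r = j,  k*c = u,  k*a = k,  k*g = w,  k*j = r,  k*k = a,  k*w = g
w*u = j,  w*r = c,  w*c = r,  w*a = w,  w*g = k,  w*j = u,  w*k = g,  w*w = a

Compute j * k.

Read row j, column k: j * k = r.

r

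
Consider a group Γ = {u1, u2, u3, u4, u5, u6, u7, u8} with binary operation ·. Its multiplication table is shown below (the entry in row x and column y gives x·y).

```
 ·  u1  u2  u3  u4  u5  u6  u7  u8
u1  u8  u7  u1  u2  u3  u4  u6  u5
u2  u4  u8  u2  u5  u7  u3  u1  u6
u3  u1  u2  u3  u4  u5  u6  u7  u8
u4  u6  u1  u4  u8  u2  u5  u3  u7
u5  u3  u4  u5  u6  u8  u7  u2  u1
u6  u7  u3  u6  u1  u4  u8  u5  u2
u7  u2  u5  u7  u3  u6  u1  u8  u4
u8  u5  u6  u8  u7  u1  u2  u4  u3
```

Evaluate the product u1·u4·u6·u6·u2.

u3

u1·u4 = u2
u2·u6 = u3
u3·u6 = u6
u6·u2 = u3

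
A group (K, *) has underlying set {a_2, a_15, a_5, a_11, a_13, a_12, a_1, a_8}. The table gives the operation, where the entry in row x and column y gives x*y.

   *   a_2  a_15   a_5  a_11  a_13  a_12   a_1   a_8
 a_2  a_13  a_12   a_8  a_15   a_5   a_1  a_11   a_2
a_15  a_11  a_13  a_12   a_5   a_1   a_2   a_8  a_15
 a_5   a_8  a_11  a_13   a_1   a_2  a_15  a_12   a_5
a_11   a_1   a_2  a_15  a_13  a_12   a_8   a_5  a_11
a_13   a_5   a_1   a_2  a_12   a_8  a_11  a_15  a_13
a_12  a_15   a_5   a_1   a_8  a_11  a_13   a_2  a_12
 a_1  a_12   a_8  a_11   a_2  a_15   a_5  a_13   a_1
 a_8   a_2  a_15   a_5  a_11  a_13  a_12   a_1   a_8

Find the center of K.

An element z is central iff its row equals its column in the table.
For a_1: a_1*a_5 = a_11 ≠ a_12 = a_5*a_1, so a_1 ∉ Z.
Checking each element this way leaves Z(K) = {a_13, a_8}.

{a_13, a_8}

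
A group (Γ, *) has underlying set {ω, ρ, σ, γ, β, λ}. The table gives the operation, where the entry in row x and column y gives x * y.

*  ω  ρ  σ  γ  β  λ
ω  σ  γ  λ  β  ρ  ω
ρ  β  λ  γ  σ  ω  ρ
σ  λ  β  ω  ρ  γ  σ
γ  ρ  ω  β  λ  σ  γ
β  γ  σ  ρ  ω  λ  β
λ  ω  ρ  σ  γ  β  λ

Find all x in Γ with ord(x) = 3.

{σ, ω}

Identity is λ. Compute the order of each non-identity element by repeated multiplication:
  ω: ω → σ → λ  (order 3)
  ρ: ρ → λ  (order 2)
  σ: σ → ω → λ  (order 3)
  γ: γ → λ  (order 2)
  β: β → λ  (order 2)
Elements of order 3: {σ, ω}.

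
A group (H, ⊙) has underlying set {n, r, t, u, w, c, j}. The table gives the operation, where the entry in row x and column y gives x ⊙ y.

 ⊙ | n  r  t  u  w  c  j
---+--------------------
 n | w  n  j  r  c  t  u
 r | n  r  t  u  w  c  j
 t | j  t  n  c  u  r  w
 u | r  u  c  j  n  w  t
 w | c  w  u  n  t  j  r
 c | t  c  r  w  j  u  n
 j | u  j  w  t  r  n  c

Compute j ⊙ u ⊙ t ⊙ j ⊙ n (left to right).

r

j ⊙ u = t
t ⊙ t = n
n ⊙ j = u
u ⊙ n = r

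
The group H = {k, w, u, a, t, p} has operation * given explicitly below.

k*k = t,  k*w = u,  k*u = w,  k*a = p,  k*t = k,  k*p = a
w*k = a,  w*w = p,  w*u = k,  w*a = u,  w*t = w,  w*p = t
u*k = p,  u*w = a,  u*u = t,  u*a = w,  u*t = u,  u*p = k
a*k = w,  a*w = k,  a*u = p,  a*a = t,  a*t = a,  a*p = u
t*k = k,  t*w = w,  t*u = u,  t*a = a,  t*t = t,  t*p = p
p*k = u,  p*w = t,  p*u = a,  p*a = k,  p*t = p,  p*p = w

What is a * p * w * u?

a * p = u
u * w = a
a * u = p

p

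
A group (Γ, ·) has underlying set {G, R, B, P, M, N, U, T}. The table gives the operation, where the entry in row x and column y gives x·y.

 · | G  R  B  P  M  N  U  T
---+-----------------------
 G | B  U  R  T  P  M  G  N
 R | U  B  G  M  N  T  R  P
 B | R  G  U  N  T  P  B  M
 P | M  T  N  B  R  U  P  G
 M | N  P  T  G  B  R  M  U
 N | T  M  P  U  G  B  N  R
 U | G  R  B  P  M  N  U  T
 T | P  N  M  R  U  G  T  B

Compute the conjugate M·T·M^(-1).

T

The identity is U. In row M, the entry U sits in column T, so M^(-1) = T.
M·T = U
U·T = T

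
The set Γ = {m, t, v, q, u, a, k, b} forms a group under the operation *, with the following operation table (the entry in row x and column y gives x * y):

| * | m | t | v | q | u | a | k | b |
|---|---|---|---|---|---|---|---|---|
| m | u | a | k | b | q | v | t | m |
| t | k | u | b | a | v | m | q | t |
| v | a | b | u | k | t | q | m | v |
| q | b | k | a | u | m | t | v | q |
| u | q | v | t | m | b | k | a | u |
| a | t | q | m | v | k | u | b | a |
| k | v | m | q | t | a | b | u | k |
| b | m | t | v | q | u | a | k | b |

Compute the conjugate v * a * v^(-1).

The identity is b. In row v, the entry b sits in column t, so v^(-1) = t.
v * a = q
q * t = k

k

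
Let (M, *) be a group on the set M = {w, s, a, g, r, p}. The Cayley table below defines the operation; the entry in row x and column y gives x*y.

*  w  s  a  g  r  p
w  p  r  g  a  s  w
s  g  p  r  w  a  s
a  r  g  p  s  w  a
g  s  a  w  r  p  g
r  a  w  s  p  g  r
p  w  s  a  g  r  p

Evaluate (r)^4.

r^1 = r
r^2 = r*r = g
r^3 = g*r = p
r^4 = p*r = r

r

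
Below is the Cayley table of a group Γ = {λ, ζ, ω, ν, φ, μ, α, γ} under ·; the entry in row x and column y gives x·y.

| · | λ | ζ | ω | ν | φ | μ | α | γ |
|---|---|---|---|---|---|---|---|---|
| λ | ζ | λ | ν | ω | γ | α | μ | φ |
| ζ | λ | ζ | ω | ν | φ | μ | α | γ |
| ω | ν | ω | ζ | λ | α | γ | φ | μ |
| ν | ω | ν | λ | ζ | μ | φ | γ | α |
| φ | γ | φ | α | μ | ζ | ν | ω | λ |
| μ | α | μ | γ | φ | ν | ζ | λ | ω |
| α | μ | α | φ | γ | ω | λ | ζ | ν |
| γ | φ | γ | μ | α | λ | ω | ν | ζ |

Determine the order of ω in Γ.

2

The identity element is ζ (its row matches the header).
ω^1 = ω
ω^2 = ω·ω = ζ
The first power of ω equal to the identity is ω^2, so ord(ω) = 2.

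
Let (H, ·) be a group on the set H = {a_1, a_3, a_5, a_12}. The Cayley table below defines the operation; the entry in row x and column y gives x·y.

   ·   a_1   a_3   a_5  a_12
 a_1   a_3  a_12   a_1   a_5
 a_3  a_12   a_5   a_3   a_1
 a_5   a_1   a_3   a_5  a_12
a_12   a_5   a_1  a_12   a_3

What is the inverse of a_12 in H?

a_1

First locate the identity: row a_5 matches the header, so a_5 is the identity.
Scan row a_12 for a_5: a_12·a_1 = a_5. Hence a_12^(-1) = a_1.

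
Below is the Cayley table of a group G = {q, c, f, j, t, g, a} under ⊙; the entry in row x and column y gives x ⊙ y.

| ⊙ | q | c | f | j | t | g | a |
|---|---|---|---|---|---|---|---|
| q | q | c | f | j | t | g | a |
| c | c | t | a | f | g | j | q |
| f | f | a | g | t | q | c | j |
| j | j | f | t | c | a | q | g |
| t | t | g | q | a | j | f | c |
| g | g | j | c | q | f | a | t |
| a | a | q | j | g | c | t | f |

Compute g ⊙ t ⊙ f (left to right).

g ⊙ t = f
f ⊙ f = g

g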